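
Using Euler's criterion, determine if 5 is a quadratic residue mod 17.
By Euler's criterion: 5^{8} ≡ 16 (mod 17). Since this equals -1 (≡ 16), 5 is not a QR.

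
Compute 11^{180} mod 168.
1

Using successive squaring:
Binary expansion of 180: 10110100
Powers of 11 mod 168 (each is the square of the previous):
  11^1 ≡ 11 (mod 168)
  11^2 ≡ 11² = 121 ≡ 121 (mod 168)
  11^4 ≡ 121² = 14641 ≡ 25 (mod 168)
  11^8 ≡ 25² = 625 ≡ 121 (mod 168)
  11^16 ≡ 121² = 14641 ≡ 25 (mod 168)
  11^32 ≡ 25² = 625 ≡ 121 (mod 168)
  11^64 ≡ 121² = 14641 ≡ 25 (mod 168)
  11^128 ≡ 25² = 625 ≡ 121 (mod 168)
180 = 128 + 32 + 16 + 4, so 11^180 = 11^128 × 11^32 × 11^16 × 11^4 ≡ 121 × 121 × 25 × 25 (mod 168)
Multiplying step by step:
  121 × 121 = 14641 ≡ 25 (mod 168)
  25 × 25 = 625 ≡ 121 (mod 168)
  121 × 25 = 3025 ≡ 1 (mod 168)
Result: 11^180 ≡ 1 (mod 168)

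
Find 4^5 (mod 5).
5 = 4 + 1 (binary 101). Repeated squaring mod 5: 4^1 ≡ 4; 4^2 ≡ 4² = 16 ≡ 1; 4^4 ≡ 1² = 1 ≡ 1. Multiply: 4^5 = 4^4 × 4^1 ≡ 1 × 4 (mod 5): 1 × 4 = 4 ≡ 4. So 4^5 ≡ 4 (mod 5).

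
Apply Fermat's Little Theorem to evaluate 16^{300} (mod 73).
8

By Fermat's Little Theorem, a^(p-1) ≡ 1 (mod p) for prime p and gcd(a, p) = 1
Here p = 73, so 16^72 ≡ 1 (mod 73)
We can reduce the exponent: 300 mod 72 = 12
So 16^300 ≡ 16^12 (mod 73)
Computing: 16^12 mod 73 = 8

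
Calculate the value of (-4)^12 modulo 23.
Using repeated squaring. (-4) ≡ 19 (mod 23). 12 = 8 + 4 (binary 1100). Repeated squaring mod 23: 19^1 ≡ 19; 19^2 ≡ 19² = 361 ≡ 16; 19^4 ≡ 16² = 256 ≡ 3; 19^8 ≡ 3² = 9 ≡ 9. Multiply: (-4)^12 ≡ 19^8 × 19^4 ≡ 9 × 3 (mod 23): 9 × 3 = 27 ≡ 4. So (-4)^12 ≡ 4 (mod 23).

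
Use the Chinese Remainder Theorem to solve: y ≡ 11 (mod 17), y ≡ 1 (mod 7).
113

Using the Chinese Remainder Theorem:
M = product of moduli = 119
For equation 1: M_1 = 7, 7 ≡ 7 (mod 17), inverse of 7 mod 17 is 5 (check: 7 × 5 = 35 ≡ 1 (mod 17))
For equation 2: M_2 = 17, 17 ≡ 3 (mod 7), inverse of 17 mod 7 is 5 (check: 3 × 5 = 15 ≡ 1 (mod 7))
Combine: y ≡ Σ r_i×M_i×(M_i⁻¹ mod m_i) = 11×7×5 + 1×17×5 = 385 + 85 = 470
470 mod 119 = 113
y ≡ 113 (mod 119)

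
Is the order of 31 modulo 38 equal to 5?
No, the actual order is 6, not 5.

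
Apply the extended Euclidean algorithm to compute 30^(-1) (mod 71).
Extended GCD: 30(-26) + 71(11) = 1. So 30^(-1) ≡ 45 ≡ 45 (mod 71). Verify: 30 × 45 = 1350 ≡ 1 (mod 71)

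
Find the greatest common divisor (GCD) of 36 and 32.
4

Using the Euclidean algorithm:
36 = 1 × 32 + 4
32 = 8 × 4 + 0

GCD(36, 32) = 4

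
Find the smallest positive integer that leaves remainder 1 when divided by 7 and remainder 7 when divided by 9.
M = 7 × 9 = 63. M₁ = 9, y₁ ≡ 4 (mod 7). M₂ = 7, y₂ ≡ 4 (mod 9). x = 1×9×4 + 7×7×4 ≡ 43 (mod 63). The smallest positive such number is 43.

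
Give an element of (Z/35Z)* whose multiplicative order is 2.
6 has order 2 mod 35 since 6^{2} ≡ 1 (mod 35) and no smaller power works.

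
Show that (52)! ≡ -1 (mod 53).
(52)! mod 53 = 52. Since this equals -1 (mod 53), Wilson confirms 53 is prime.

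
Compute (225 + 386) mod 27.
17

(225 + 386) = 611
611 mod 27 = 17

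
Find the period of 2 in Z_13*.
Powers of 2 mod 13: 2^1≡2, 2^2≡4, 2^3≡8, 2^4≡3, 2^5≡6, 2^6≡12, 2^7≡11, 2^8≡9, 2^9≡5, 2^10≡10, 2^11≡7, 2^12≡1. Order = 12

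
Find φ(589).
540

Prime factorization: 589 = 19 × 31
Using the formula φ(n) = n × Π(1 - 1/p) for each prime factor p:
φ(589) = 589 × (1 - 1/19) × (1 - 1/31)
φ(589) = 540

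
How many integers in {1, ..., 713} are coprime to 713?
660

Prime factorization: 713 = 23 × 31
Using the formula φ(n) = n × Π(1 - 1/p) for each prime factor p:
φ(713) = 713 × (1 - 1/23) × (1 - 1/31)
φ(713) = 660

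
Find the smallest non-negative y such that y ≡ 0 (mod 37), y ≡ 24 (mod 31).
148

Using the Chinese Remainder Theorem:
M = product of moduli = 1147
For equation 1: M_1 = 31, 31 ≡ 31 (mod 37), inverse of 31 mod 37 is 6 (check: 31 × 6 = 186 ≡ 1 (mod 37))
For equation 2: M_2 = 37, 37 ≡ 6 (mod 31), inverse of 37 mod 31 is 26 (check: 6 × 26 = 156 ≡ 1 (mod 31))
Combine: y ≡ Σ r_i×M_i×(M_i⁻¹ mod m_i) = 0×31×6 + 24×37×26 = 0 + 23088 = 23088
23088 mod 1147 = 148
y ≡ 148 (mod 1147)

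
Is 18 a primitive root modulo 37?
Yes

To verify, check if 18^(36/q) ≢ 1 (mod 37) for each prime divisor q of 36
Divisors of 36 = 36: [1, 2, 3, 4, 6, 9, 12, 18, 36]
  18^(36/2) = 18^18 ≡ 36 (mod 37)
  18^(36/3) = 18^12 ≡ 10 (mod 37)
Conclusion: 18 is a primitive root modulo 37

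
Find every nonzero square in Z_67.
QRs mod 67: {1, 4, 6, 9, 10, 14, 15, 16, 17, 19, 21, 22, 23, 24, 25, 26, 29, 33, 35, 36, 37, 39, 40, 47, 49, 54, 55, 56, 59, 60, 62, 64, 65}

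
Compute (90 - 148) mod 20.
2

(90 - 148) = -58
-58 mod 20 = 2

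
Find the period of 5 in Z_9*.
Powers of 5 mod 9: 5^1≡5, 5^2≡7, 5^3≡8, 5^4≡4, 5^5≡2, 5^6≡1. Order = 6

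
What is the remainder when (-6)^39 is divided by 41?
Using repeated squaring. (-6) ≡ 35 (mod 41). 39 = 32 + 4 + 2 + 1 (binary 100111). Repeated squaring mod 41: 35^1 ≡ 35; 35^2 ≡ 35² = 1225 ≡ 36; 35^4 ≡ 36² = 1296 ≡ 25; 35^8 ≡ 25² = 625 ≡ 10; 35^16 ≡ 10² = 100 ≡ 18; 35^32 ≡ 18² = 324 ≡ 37. Multiply: (-6)^39 ≡ 35^32 × 35^4 × 35^2 × 35^1 ≡ 37 × 25 × 36 × 35 (mod 41): 37 × 25 = 925 ≡ 23; 23 × 36 = 828 ≡ 8; 8 × 35 = 280 ≡ 34. So (-6)^39 ≡ 34 (mod 41).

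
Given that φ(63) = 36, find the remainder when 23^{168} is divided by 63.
By Euler: 23^{36} ≡ 1 (mod 63) since gcd(23, 63) = 1. 168 = 4×36 + 24. So 23^{168} ≡ 23^{24} ≡ 1 (mod 63)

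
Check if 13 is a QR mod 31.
By Euler's criterion: 13^{15} ≡ 30 (mod 31). Since this equals -1 (≡ 30), 13 is not a QR.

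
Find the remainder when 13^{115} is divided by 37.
By Fermat: 13^{36} ≡ 1 (mod 37). 115 = 3×36 + 7. So 13^{115} ≡ 13^{7} ≡ 32 (mod 37)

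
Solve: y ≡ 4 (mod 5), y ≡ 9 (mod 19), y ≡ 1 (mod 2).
M = 5 × 19 × 2 = 190. M₁ = 38, y₁ ≡ 2 (mod 5). M₂ = 10, y₂ ≡ 2 (mod 19). M₃ = 95, y₃ ≡ 1 (mod 2). y = 4×38×2 + 9×10×2 + 1×95×1 ≡ 9 (mod 190)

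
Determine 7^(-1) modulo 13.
7^(-1) ≡ 2 (mod 13). Verification: 7 × 2 = 14 ≡ 1 (mod 13)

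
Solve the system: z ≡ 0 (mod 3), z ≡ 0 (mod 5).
M = 3 × 5 = 15. M₁ = 5, y₁ ≡ 2 (mod 3). M₂ = 3, y₂ ≡ 2 (mod 5). z = 0×5×2 + 0×3×2 ≡ 0 (mod 15)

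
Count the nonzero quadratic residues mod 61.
For prime 61, there are (p-1)/2 = (61-1)/2 = 30 quadratic residues (excluding 0).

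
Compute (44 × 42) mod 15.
3

(44 × 42) = 1848
1848 mod 15 = 3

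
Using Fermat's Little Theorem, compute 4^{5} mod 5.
4

By Fermat's Little Theorem, a^(p-1) ≡ 1 (mod p) for prime p and gcd(a, p) = 1
Here p = 5, so 4^4 ≡ 1 (mod 5)
We can reduce the exponent: 5 mod 4 = 1
So 4^5 ≡ 4^1 (mod 5)
Computing: 4^1 mod 5 = 4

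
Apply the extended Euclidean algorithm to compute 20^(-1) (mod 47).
Extended GCD: 20(-7) + 47(3) = 1. So 20^(-1) ≡ 40 ≡ 40 (mod 47). Verify: 20 × 40 = 800 ≡ 1 (mod 47)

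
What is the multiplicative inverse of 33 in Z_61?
37

Using Extended Euclidean Algorithm:
gcd(33, 61) = 1
Bezout coefficients: 33 × -24 + 61 × 13 = 1
So 33 × -24 ≡ 1 (mod 61)
The inverse is -24 mod 61 = 37
Verification: 33 × 37 = 1221 = 20 × 61 + 1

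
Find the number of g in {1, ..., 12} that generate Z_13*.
Number of primitive roots mod 13 = φ(12) = 4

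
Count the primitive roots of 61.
16

The number of primitive roots modulo p is φ(p-1) = φ(60)
φ(60) = 16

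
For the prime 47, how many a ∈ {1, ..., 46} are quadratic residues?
For prime 47, there are (p-1)/2 = (47-1)/2 = 23 quadratic residues (excluding 0).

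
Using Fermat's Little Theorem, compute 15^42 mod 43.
By Fermat's Little Theorem, 15^{42} ≡ 1 (mod 43) since 43 is prime and gcd(15, 43) = 1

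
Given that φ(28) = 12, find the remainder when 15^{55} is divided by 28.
By Euler: 15^{12} ≡ 1 (mod 28) since gcd(15, 28) = 1. 55 = 4×12 + 7. So 15^{55} ≡ 15^{7} ≡ 15 (mod 28)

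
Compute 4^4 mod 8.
4 = 4 (binary 100). Repeated squaring mod 8: 4^1 ≡ 4; 4^2 ≡ 4² = 16 ≡ 0; 4^4 ≡ 0² = 0 ≡ 0. So 4^4 ≡ 0 (mod 8).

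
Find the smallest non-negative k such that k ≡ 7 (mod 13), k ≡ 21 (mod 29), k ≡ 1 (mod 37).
2776

Using the Chinese Remainder Theorem:
M = product of moduli = 13949
For equation 1: M_1 = 1073, 1073 ≡ 7 (mod 13), inverse of 1073 mod 13 is 2 (check: 7 × 2 = 14 ≡ 1 (mod 13))
For equation 2: M_2 = 481, 481 ≡ 17 (mod 29), inverse of 481 mod 29 is 12 (check: 17 × 12 = 204 ≡ 1 (mod 29))
For equation 3: M_3 = 377, 377 ≡ 7 (mod 37), inverse of 377 mod 37 is 16 (check: 7 × 16 = 112 ≡ 1 (mod 37))
Combine: k ≡ Σ r_i×M_i×(M_i⁻¹ mod m_i) = 7×1073×2 + 21×481×12 + 1×377×16 = 15022 + 121212 + 6032 = 142266
142266 mod 13949 = 2776
k ≡ 2776 (mod 13949)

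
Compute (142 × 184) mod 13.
11

(142 × 184) = 26128
26128 mod 13 = 11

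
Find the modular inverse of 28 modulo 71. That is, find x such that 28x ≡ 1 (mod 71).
33

Using Extended Euclidean Algorithm:
gcd(28, 71) = 1
Bezout coefficients: 28 × 33 + 71 × -13 = 1
So 28 × 33 ≡ 1 (mod 71)
The inverse is 33 mod 71 = 33
Verification: 28 × 33 = 924 = 13 × 71 + 1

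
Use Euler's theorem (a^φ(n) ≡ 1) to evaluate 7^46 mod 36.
By Euler: 7^{12} ≡ 1 (mod 36) since gcd(7, 36) = 1. 46 = 3×12 + 10. So 7^{46} ≡ 7^{10} ≡ 25 (mod 36)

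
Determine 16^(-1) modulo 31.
16^(-1) ≡ 2 (mod 31). Verification: 16 × 2 = 32 ≡ 1 (mod 31)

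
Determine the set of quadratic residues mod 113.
QRs mod 113: {1, 2, 4, 7, 8, 9, 11, 13, 14, 15, 16, 18, 22, 25, 26, 28, 30, 31, 32, 36, 41, 44, 49, 50, 51, 52, 53, 56, 57, 60, 61, 62, 63, 64, 69, 72, 77, 81, 82, 83, 85, 87, 88, 91, 95, 97, 98, 99, 100, 102, 104, 105, 106, 109, 111, 112}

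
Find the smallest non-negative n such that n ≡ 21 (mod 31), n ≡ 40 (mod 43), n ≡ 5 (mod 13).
83

Using the Chinese Remainder Theorem:
M = product of moduli = 17329
For equation 1: M_1 = 559, 559 ≡ 1 (mod 31), inverse of 559 mod 31 is 1 (check: 1 × 1 = 1 ≡ 1 (mod 31))
For equation 2: M_2 = 403, 403 ≡ 16 (mod 43), inverse of 403 mod 43 is 35 (check: 16 × 35 = 560 ≡ 1 (mod 43))
For equation 3: M_3 = 1333, 1333 ≡ 7 (mod 13), inverse of 1333 mod 13 is 2 (check: 7 × 2 = 14 ≡ 1 (mod 13))
Combine: n ≡ Σ r_i×M_i×(M_i⁻¹ mod m_i) = 21×559×1 + 40×403×35 + 5×1333×2 = 11739 + 564200 + 13330 = 589269
589269 mod 17329 = 83
n ≡ 83 (mod 17329)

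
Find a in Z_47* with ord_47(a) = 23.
2 has order 23 mod 47 since 2^{23} ≡ 1 (mod 47) and no smaller power works.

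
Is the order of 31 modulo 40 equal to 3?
No, the actual order is 2, not 3.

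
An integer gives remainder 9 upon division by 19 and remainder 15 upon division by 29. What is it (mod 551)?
M = 19 × 29 = 551. M₁ = 29, y₁ ≡ 2 (mod 19). M₂ = 19, y₂ ≡ 26 (mod 29). n = 9×29×2 + 15×19×26 ≡ 218 (mod 551). The smallest positive such number is 218.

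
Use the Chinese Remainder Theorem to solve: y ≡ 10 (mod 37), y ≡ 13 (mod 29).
158

Using the Chinese Remainder Theorem:
M = product of moduli = 1073
For equation 1: M_1 = 29, 29 ≡ 29 (mod 37), inverse of 29 mod 37 is 23 (check: 29 × 23 = 667 ≡ 1 (mod 37))
For equation 2: M_2 = 37, 37 ≡ 8 (mod 29), inverse of 37 mod 29 is 11 (check: 8 × 11 = 88 ≡ 1 (mod 29))
Combine: y ≡ Σ r_i×M_i×(M_i⁻¹ mod m_i) = 10×29×23 + 13×37×11 = 6670 + 5291 = 11961
11961 mod 1073 = 158
y ≡ 158 (mod 1073)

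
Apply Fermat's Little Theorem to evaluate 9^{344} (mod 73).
8

By Fermat's Little Theorem, a^(p-1) ≡ 1 (mod p) for prime p and gcd(a, p) = 1
Here p = 73, so 9^72 ≡ 1 (mod 73)
We can reduce the exponent: 344 mod 72 = 56
So 9^344 ≡ 9^56 (mod 73)
Computing: 9^56 mod 73 = 8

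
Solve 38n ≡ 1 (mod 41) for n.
38^(-1) ≡ 27 (mod 41). Verification: 38 × 27 = 1026 ≡ 1 (mod 41)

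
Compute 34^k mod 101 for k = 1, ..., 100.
g^1, g^2, ..., g^{100} mod 101: {34, 45, 15, 5, 69, 23, 75, 25, 42, 14, 72, 24, 8, 70, 57, 19, 40, 47, 83, 95, 99, 33, 11, 71, 91, 64, 55, 52, 51, 17, 73, 58, 53, 85, 62, 88, 63, 21, 7, 36, 12, 4, 35, 79, 60, 20, 74, 92, 98, 100, 67, 56, 86, 96, 32, 78, 26, 76, 59, 87, 29, 77, 93, 31, 44, 82, 61, 54, 18, 6, 2, 68, 90, 30, 10, 37, 46, 49, 50, 84, 28, 43, 48, 16, 39, 13, 38, 80, 94, 65, 89, 97, 66, 22, 41, 81, 27, 9, 3, 1}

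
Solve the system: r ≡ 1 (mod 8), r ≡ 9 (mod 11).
M = 8 × 11 = 88. M₁ = 11, y₁ ≡ 3 (mod 8). M₂ = 8, y₂ ≡ 7 (mod 11). r = 1×11×3 + 9×8×7 ≡ 9 (mod 88)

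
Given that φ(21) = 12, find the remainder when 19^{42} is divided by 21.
By Euler: 19^{12} ≡ 1 (mod 21) since gcd(19, 21) = 1. 42 = 3×12 + 6. So 19^{42} ≡ 19^{6} ≡ 1 (mod 21)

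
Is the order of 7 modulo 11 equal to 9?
No, the actual order is 10, not 9.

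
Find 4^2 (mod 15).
2 = 2 (binary 10). Repeated squaring mod 15: 4^1 ≡ 4; 4^2 ≡ 4² = 16 ≡ 1. So 4^2 ≡ 1 (mod 15).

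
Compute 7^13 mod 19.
Using repeated squaring. 13 = 8 + 4 + 1 (binary 1101). Repeated squaring mod 19: 7^1 ≡ 7; 7^2 ≡ 7² = 49 ≡ 11; 7^4 ≡ 11² = 121 ≡ 7; 7^8 ≡ 7² = 49 ≡ 11. Multiply: 7^13 = 7^8 × 7^4 × 7^1 ≡ 11 × 7 × 7 (mod 19): 11 × 7 = 77 ≡ 1; 1 × 7 = 7 ≡ 7. So 7^13 ≡ 7 (mod 19).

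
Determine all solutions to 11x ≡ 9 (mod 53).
49

Since gcd(11, 53) = 1 divides 9, a solution exists.
Multiply both sides by the inverse of 11 mod 53:
  11^(-1) mod 53 = 29
  x ≡ 29 × 9 ≡ 261 ≡ 49 (mod 53)
Verification: 11 × 49 = 539 = 10 × 53 + 9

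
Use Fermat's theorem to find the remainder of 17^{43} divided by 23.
19

By Fermat's Little Theorem, a^(p-1) ≡ 1 (mod p) for prime p and gcd(a, p) = 1
Here p = 23, so 17^22 ≡ 1 (mod 23)
We can reduce the exponent: 43 mod 22 = 21
So 17^43 ≡ 17^21 (mod 23)
Computing: 17^21 mod 23 = 19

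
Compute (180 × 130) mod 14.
6

(180 × 130) = 23400
23400 mod 14 = 6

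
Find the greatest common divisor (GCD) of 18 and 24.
6

Using the Euclidean algorithm:
18 = 0 × 24 + 18
24 = 1 × 18 + 6
18 = 3 × 6 + 0

GCD(18, 24) = 6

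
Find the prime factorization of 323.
17 × 19

Divide by primes starting from smallest:
323 ÷ 17 = 19
19 ÷ 19 = 1

323 = 17 × 19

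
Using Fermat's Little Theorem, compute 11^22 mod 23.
By Fermat's Little Theorem, 11^{22} ≡ 1 (mod 23) since 23 is prime and gcd(11, 23) = 1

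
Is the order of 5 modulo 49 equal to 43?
No, the actual order is 42, not 43.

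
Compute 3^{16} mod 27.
0

Using successive squaring:
Binary expansion of 16: 10000
Powers of 3 mod 27 (each is the square of the previous):
  3^1 ≡ 3 (mod 27)
  3^2 ≡ 3² = 9 ≡ 9 (mod 27)
  3^4 ≡ 9² = 81 ≡ 0 (mod 27)
  3^8 ≡ 0² = 0 ≡ 0 (mod 27)
  3^16 ≡ 0² = 0 ≡ 0 (mod 27)
16 is a power of 2, so 3^16 is the last square: ≡ 0 (mod 27)
Result: 3^16 ≡ 0 (mod 27)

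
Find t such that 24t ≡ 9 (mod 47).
18

Since gcd(24, 47) = 1 divides 9, a solution exists.
Multiply both sides by the inverse of 24 mod 47:
  24^(-1) mod 47 = 2
  x ≡ 2 × 9 ≡ 18 ≡ 18 (mod 47)
Verification: 24 × 18 = 432 = 9 × 47 + 9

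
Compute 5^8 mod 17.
8 = 8 (binary 1000). Repeated squaring mod 17: 5^1 ≡ 5; 5^2 ≡ 5² = 25 ≡ 8; 5^4 ≡ 8² = 64 ≡ 13; 5^8 ≡ 13² = 169 ≡ 16. So 5^8 ≡ 16 (mod 17).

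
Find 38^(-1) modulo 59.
14

Using Extended Euclidean Algorithm:
gcd(38, 59) = 1
Bezout coefficients: 38 × 14 + 59 × -9 = 1
So 38 × 14 ≡ 1 (mod 59)
The inverse is 14 mod 59 = 14
Verification: 38 × 14 = 532 = 9 × 59 + 1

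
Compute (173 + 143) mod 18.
10

(173 + 143) = 316
316 mod 18 = 10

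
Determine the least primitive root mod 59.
p - 1 = 58 has prime divisors 2, 29. h is a primitive root mod 59 iff h^(58/q) ≢ 1 (mod 59) for each such q.
h = 2: 2^29 ≡ 58, 2^2 ≡ 4 (mod 59); none is 1, so 2 has order 58 and is a primitive root.
The smallest primitive root mod 59 is g = 2.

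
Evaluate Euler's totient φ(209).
180

Prime factorization: 209 = 11 × 19
Using the formula φ(n) = n × Π(1 - 1/p) for each prime factor p:
φ(209) = 209 × (1 - 1/11) × (1 - 1/19)
φ(209) = 180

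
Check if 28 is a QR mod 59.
By Euler's criterion: 28^{29} ≡ 1 (mod 59). Since this equals 1, 28 is a QR.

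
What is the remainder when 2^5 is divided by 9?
5 = 4 + 1 (binary 101). Repeated squaring mod 9: 2^1 ≡ 2; 2^2 ≡ 2² = 4 ≡ 4; 2^4 ≡ 4² = 16 ≡ 7. Multiply: 2^5 = 2^4 × 2^1 ≡ 7 × 2 (mod 9): 7 × 2 = 14 ≡ 5. So 2^5 ≡ 5 (mod 9).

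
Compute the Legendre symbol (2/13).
(2/13) = 2^{6} mod 13 = -1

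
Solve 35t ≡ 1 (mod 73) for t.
48

Using Extended Euclidean Algorithm:
gcd(35, 73) = 1
Bezout coefficients: 35 × -25 + 73 × 12 = 1
So 35 × -25 ≡ 1 (mod 73)
The inverse is -25 mod 73 = 48
Verification: 35 × 48 = 1680 = 23 × 73 + 1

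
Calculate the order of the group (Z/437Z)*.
396

Prime factorization: 437 = 19 × 23
Using the formula φ(n) = n × Π(1 - 1/p) for each prime factor p:
φ(437) = 437 × (1 - 1/19) × (1 - 1/23)
φ(437) = 396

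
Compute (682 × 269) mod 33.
11

(682 × 269) = 183458
183458 mod 33 = 11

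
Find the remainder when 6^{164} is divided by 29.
By Fermat: 6^{28} ≡ 1 (mod 29). 164 = 5×28 + 24. So 6^{164} ≡ 6^{24} ≡ 16 (mod 29)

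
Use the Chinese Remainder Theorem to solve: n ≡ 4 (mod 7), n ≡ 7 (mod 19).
102

Using the Chinese Remainder Theorem:
M = product of moduli = 133
For equation 1: M_1 = 19, 19 ≡ 5 (mod 7), inverse of 19 mod 7 is 3 (check: 5 × 3 = 15 ≡ 1 (mod 7))
For equation 2: M_2 = 7, 7 ≡ 7 (mod 19), inverse of 7 mod 19 is 11 (check: 7 × 11 = 77 ≡ 1 (mod 19))
Combine: n ≡ Σ r_i×M_i×(M_i⁻¹ mod m_i) = 4×19×3 + 7×7×11 = 228 + 539 = 767
767 mod 133 = 102
n ≡ 102 (mod 133)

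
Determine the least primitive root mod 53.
p - 1 = 52 has prime divisors 2, 13. h is a primitive root mod 53 iff h^(52/q) ≢ 1 (mod 53) for each such q.
h = 2: 2^26 ≡ 52, 2^4 ≡ 16 (mod 53); none is 1, so 2 has order 52 and is a primitive root.
The smallest primitive root mod 53 is g = 2.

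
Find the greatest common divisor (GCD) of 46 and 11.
1

Using the Euclidean algorithm:
46 = 4 × 11 + 2
11 = 5 × 2 + 1
2 = 2 × 1 + 0

GCD(46, 11) = 1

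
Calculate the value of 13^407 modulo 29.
Using Fermat: 13^{28} ≡ 1 (mod 29). 407 ≡ 15 (mod 28). So 13^{407} ≡ 13^{15} ≡ 13 (mod 29)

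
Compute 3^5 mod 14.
5 = 4 + 1 (binary 101). Repeated squaring mod 14: 3^1 ≡ 3; 3^2 ≡ 3² = 9 ≡ 9; 3^4 ≡ 9² = 81 ≡ 11. Multiply: 3^5 = 3^4 × 3^1 ≡ 11 × 3 (mod 14): 11 × 3 = 33 ≡ 5. So 3^5 ≡ 5 (mod 14).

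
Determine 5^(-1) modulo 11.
5^(-1) ≡ 9 (mod 11). Verification: 5 × 9 = 45 ≡ 1 (mod 11)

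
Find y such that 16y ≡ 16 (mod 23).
1

Since gcd(16, 23) = 1 divides 16, a solution exists.
Multiply both sides by the inverse of 16 mod 23:
  16^(-1) mod 23 = 13
  x ≡ 13 × 16 ≡ 208 ≡ 1 (mod 23)
Verification: 16 × 1 = 16 = 0 × 23 + 16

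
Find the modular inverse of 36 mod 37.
36^(-1) ≡ 36 (mod 37). Verification: 36 × 36 = 1296 ≡ 1 (mod 37)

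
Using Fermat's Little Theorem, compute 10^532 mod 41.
By Fermat: 10^{40} ≡ 1 (mod 41). 532 ≡ 12 (mod 40). So 10^{532} ≡ 10^{12} ≡ 18 (mod 41)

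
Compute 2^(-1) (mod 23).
2^(-1) ≡ 12 (mod 23). Verification: 2 × 12 = 24 ≡ 1 (mod 23)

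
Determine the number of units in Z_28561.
26364

Prime factorization: 28561 = 13^4
Using the formula φ(n) = n × Π(1 - 1/p) for each prime factor p:
φ(28561) = 28561 × (1 - 1/13)
φ(28561) = 26364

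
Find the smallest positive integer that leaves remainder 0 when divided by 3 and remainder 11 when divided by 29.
M = 3 × 29 = 87. M₁ = 29, y₁ ≡ 2 (mod 3). M₂ = 3, y₂ ≡ 10 (mod 29). t = 0×29×2 + 11×3×10 ≡ 69 (mod 87). The smallest positive such number is 69.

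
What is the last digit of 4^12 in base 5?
Using Fermat: 4^{4} ≡ 1 (mod 5). 12 ≡ 0 (mod 4). So 4^{12} ≡ 4^{0} ≡ 1 (mod 5)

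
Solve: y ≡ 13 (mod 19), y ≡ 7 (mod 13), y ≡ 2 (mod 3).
M = 19 × 13 × 3 = 741. M₁ = 39, y₁ ≡ 1 (mod 19). M₂ = 57, y₂ ≡ 8 (mod 13). M₃ = 247, y₃ ≡ 1 (mod 3). y = 13×39×1 + 7×57×8 + 2×247×1 ≡ 488 (mod 741)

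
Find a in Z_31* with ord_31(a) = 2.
30 has order 2 mod 31 since 30^{2} ≡ 1 (mod 31) and no smaller power works.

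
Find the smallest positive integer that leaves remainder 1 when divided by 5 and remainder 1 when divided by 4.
M = 5 × 4 = 20. M₁ = 4, y₁ ≡ 4 (mod 5). M₂ = 5, y₂ ≡ 1 (mod 4). k = 1×4×4 + 1×5×1 ≡ 1 (mod 20). The smallest positive such number is 1.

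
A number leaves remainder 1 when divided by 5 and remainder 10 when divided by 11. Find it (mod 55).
M = 5 × 11 = 55. M₁ = 11, y₁ ≡ 1 (mod 5). M₂ = 5, y₂ ≡ 9 (mod 11). x = 1×11×1 + 10×5×9 ≡ 21 (mod 55)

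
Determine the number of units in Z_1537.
1456

Prime factorization: 1537 = 29 × 53
Using the formula φ(n) = n × Π(1 - 1/p) for each prime factor p:
φ(1537) = 1537 × (1 - 1/29) × (1 - 1/53)
φ(1537) = 1456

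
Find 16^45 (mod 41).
Using Fermat: 16^{40} ≡ 1 (mod 41). 45 ≡ 5 (mod 40). So 16^{45} ≡ 16^{5} ≡ 1 (mod 41)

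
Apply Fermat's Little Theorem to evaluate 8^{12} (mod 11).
9

By Fermat's Little Theorem, a^(p-1) ≡ 1 (mod p) for prime p and gcd(a, p) = 1
Here p = 11, so 8^10 ≡ 1 (mod 11)
We can reduce the exponent: 12 mod 10 = 2
So 8^12 ≡ 8^2 (mod 11)
Computing: 8^2 mod 11 = 9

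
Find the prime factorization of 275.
5^2 × 11

Divide by primes starting from smallest:
275 ÷ 5 = 55
55 ÷ 5 = 11
11 ÷ 11 = 1

275 = 5^2 × 11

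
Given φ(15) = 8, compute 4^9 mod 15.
By Euler: 4^{8} ≡ 1 (mod 15) since gcd(4, 15) = 1. 9 = 1×8 + 1. So 4^{9} ≡ 4^{1} ≡ 4 (mod 15)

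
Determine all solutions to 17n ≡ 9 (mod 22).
7

Since gcd(17, 22) = 1 divides 9, a solution exists.
Multiply both sides by the inverse of 17 mod 22:
  17^(-1) mod 22 = 13
  x ≡ 13 × 9 ≡ 117 ≡ 7 (mod 22)
Verification: 17 × 7 = 119 = 5 × 22 + 9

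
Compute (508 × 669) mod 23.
4

(508 × 669) = 339852
339852 mod 23 = 4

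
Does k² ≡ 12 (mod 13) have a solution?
By Euler's criterion: 12^{6} ≡ 1 (mod 13). Since this equals 1, 12 is a QR.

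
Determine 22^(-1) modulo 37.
22^(-1) ≡ 32 (mod 37). Verification: 22 × 32 = 704 ≡ 1 (mod 37)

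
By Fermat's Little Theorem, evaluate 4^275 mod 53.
By Fermat: 4^{52} ≡ 1 (mod 53). 275 ≡ 15 (mod 52). So 4^{275} ≡ 4^{15} ≡ 37 (mod 53)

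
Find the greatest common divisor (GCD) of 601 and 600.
1

Using the Euclidean algorithm:
601 = 1 × 600 + 1
600 = 600 × 1 + 0

GCD(601, 600) = 1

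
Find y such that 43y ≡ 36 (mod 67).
32

Since gcd(43, 67) = 1 divides 36, a solution exists.
Multiply both sides by the inverse of 43 mod 67:
  43^(-1) mod 67 = 53
  x ≡ 53 × 36 ≡ 1908 ≡ 32 (mod 67)
Verification: 43 × 32 = 1376 = 20 × 67 + 36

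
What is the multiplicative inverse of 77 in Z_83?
69

Using Extended Euclidean Algorithm:
gcd(77, 83) = 1
Bezout coefficients: 77 × -14 + 83 × 13 = 1
So 77 × -14 ≡ 1 (mod 83)
The inverse is -14 mod 83 = 69
Verification: 77 × 69 = 5313 = 64 × 83 + 1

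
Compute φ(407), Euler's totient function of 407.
360

Prime factorization: 407 = 11 × 37
Using the formula φ(n) = n × Π(1 - 1/p) for each prime factor p:
φ(407) = 407 × (1 - 1/11) × (1 - 1/37)
φ(407) = 360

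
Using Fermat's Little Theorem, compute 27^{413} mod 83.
12

By Fermat's Little Theorem, a^(p-1) ≡ 1 (mod p) for prime p and gcd(a, p) = 1
Here p = 83, so 27^82 ≡ 1 (mod 83)
We can reduce the exponent: 413 mod 82 = 3
So 27^413 ≡ 27^3 (mod 83)
Computing: 27^3 mod 83 = 12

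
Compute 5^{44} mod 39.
1

Using successive squaring:
Binary expansion of 44: 101100
Powers of 5 mod 39 (each is the square of the previous):
  5^1 ≡ 5 (mod 39)
  5^2 ≡ 5² = 25 ≡ 25 (mod 39)
  5^4 ≡ 25² = 625 ≡ 1 (mod 39)
  5^8 ≡ 1² = 1 ≡ 1 (mod 39)
  5^16 ≡ 1² = 1 ≡ 1 (mod 39)
  5^32 ≡ 1² = 1 ≡ 1 (mod 39)
44 = 32 + 8 + 4, so 5^44 = 5^32 × 5^8 × 5^4 ≡ 1 × 1 × 1 (mod 39)
Multiplying step by step:
  1 × 1 = 1 ≡ 1 (mod 39)
  1 × 1 = 1 ≡ 1 (mod 39)
Result: 5^44 ≡ 1 (mod 39)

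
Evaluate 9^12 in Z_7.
Using Fermat: 9^{6} ≡ 1 (mod 7). 12 ≡ 0 (mod 6). So 9^{12} ≡ 9^{0} ≡ 1 (mod 7)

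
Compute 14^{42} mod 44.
20

Using successive squaring:
Binary expansion of 42: 101010
Powers of 14 mod 44 (each is the square of the previous):
  14^1 ≡ 14 (mod 44)
  14^2 ≡ 14² = 196 ≡ 20 (mod 44)
  14^4 ≡ 20² = 400 ≡ 4 (mod 44)
  14^8 ≡ 4² = 16 ≡ 16 (mod 44)
  14^16 ≡ 16² = 256 ≡ 36 (mod 44)
  14^32 ≡ 36² = 1296 ≡ 20 (mod 44)
42 = 32 + 8 + 2, so 14^42 = 14^32 × 14^8 × 14^2 ≡ 20 × 16 × 20 (mod 44)
Multiplying step by step:
  20 × 16 = 320 ≡ 12 (mod 44)
  12 × 20 = 240 ≡ 20 (mod 44)
Result: 14^42 ≡ 20 (mod 44)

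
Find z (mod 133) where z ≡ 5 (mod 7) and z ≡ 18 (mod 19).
M = 7 × 19 = 133. M₁ = 19, y₁ ≡ 3 (mod 7). M₂ = 7, y₂ ≡ 11 (mod 19). z = 5×19×3 + 18×7×11 ≡ 75 (mod 133)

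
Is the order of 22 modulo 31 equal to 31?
No, the actual order is 30, not 31.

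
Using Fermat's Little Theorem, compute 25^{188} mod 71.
5

By Fermat's Little Theorem, a^(p-1) ≡ 1 (mod p) for prime p and gcd(a, p) = 1
Here p = 71, so 25^70 ≡ 1 (mod 71)
We can reduce the exponent: 188 mod 70 = 48
So 25^188 ≡ 25^48 (mod 71)
Computing: 25^48 mod 71 = 5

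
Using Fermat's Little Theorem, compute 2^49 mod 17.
By Fermat: 2^{16} ≡ 1 (mod 17). 49 = 3×16 + 1. So 2^{49} ≡ 2^{1} ≡ 2 (mod 17)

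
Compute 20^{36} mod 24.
16

Using successive squaring:
Binary expansion of 36: 100100
Powers of 20 mod 24 (each is the square of the previous):
  20^1 ≡ 20 (mod 24)
  20^2 ≡ 20² = 400 ≡ 16 (mod 24)
  20^4 ≡ 16² = 256 ≡ 16 (mod 24)
  20^8 ≡ 16² = 256 ≡ 16 (mod 24)
  20^16 ≡ 16² = 256 ≡ 16 (mod 24)
  20^32 ≡ 16² = 256 ≡ 16 (mod 24)
36 = 32 + 4, so 20^36 = 20^32 × 20^4 ≡ 16 × 16 (mod 24)
Multiplying step by step:
  16 × 16 = 256 ≡ 16 (mod 24)
Result: 20^36 ≡ 16 (mod 24)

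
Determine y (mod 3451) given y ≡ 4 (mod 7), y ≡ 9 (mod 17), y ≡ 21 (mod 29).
1964

Using the Chinese Remainder Theorem:
M = product of moduli = 3451
For equation 1: M_1 = 493, 493 ≡ 3 (mod 7), inverse of 493 mod 7 is 5 (check: 3 × 5 = 15 ≡ 1 (mod 7))
For equation 2: M_2 = 203, 203 ≡ 16 (mod 17), inverse of 203 mod 17 is 16 (check: 16 × 16 = 256 ≡ 1 (mod 17))
For equation 3: M_3 = 119, 119 ≡ 3 (mod 29), inverse of 119 mod 29 is 10 (check: 3 × 10 = 30 ≡ 1 (mod 29))
Combine: y ≡ Σ r_i×M_i×(M_i⁻¹ mod m_i) = 4×493×5 + 9×203×16 + 21×119×10 = 9860 + 29232 + 24990 = 64082
64082 mod 3451 = 1964
y ≡ 1964 (mod 3451)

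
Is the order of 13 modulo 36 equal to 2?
No, the actual order is 3, not 2.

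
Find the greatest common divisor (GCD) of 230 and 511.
1

Using the Euclidean algorithm:
230 = 0 × 511 + 230
511 = 2 × 230 + 51
230 = 4 × 51 + 26
51 = 1 × 26 + 25
26 = 1 × 25 + 1
25 = 25 × 1 + 0

GCD(230, 511) = 1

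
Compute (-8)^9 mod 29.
(-8) ≡ 21 (mod 29). 9 = 8 + 1 (binary 1001). Repeated squaring mod 29: 21^1 ≡ 21; 21^2 ≡ 21² = 441 ≡ 6; 21^4 ≡ 6² = 36 ≡ 7; 21^8 ≡ 7² = 49 ≡ 20. Multiply: (-8)^9 ≡ 21^8 × 21^1 ≡ 20 × 21 (mod 29): 20 × 21 = 420 ≡ 14. So (-8)^9 ≡ 14 (mod 29).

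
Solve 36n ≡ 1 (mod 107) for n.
36^(-1) ≡ 3 (mod 107). Verification: 36 × 3 = 108 ≡ 1 (mod 107)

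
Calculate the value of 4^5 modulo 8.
5 = 4 + 1 (binary 101). Repeated squaring mod 8: 4^1 ≡ 4; 4^2 ≡ 4² = 16 ≡ 0; 4^4 ≡ 0² = 0 ≡ 0. Multiply: 4^5 = 4^4 × 4^1 ≡ 0 × 4 (mod 8): 0 × 4 = 0 ≡ 0. So 4^5 ≡ 0 (mod 8).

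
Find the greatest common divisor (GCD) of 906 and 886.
2

Using the Euclidean algorithm:
906 = 1 × 886 + 20
886 = 44 × 20 + 6
20 = 3 × 6 + 2
6 = 3 × 2 + 0

GCD(906, 886) = 2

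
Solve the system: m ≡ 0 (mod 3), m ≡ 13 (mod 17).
M = 3 × 17 = 51. M₁ = 17, y₁ ≡ 2 (mod 3). M₂ = 3, y₂ ≡ 6 (mod 17). m = 0×17×2 + 13×3×6 ≡ 30 (mod 51)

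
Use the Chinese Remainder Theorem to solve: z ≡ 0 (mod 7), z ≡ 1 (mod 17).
M = 7 × 17 = 119. M₁ = 17, y₁ ≡ 5 (mod 7). M₂ = 7, y₂ ≡ 5 (mod 17). z = 0×17×5 + 1×7×5 ≡ 35 (mod 119)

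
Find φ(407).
360

Prime factorization: 407 = 11 × 37
Using the formula φ(n) = n × Π(1 - 1/p) for each prime factor p:
φ(407) = 407 × (1 - 1/11) × (1 - 1/37)
φ(407) = 360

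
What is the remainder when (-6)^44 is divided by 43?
Using Fermat: (-6)^{42} ≡ 1 (mod 43). 44 ≡ 2 (mod 42). So (-6)^{44} ≡ (-6)^{2} ≡ 36 (mod 43)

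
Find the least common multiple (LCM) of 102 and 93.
3162

First find GCD(102, 93) using the Euclidean algorithm:
102 = 1 × 93 + 9
93 = 10 × 9 + 3
9 = 3 × 3 + 0
GCD(102, 93) = 3

LCM formula: LCM(a, b) = (a × b) / GCD(a, b)
LCM(102, 93) = (102 × 93) / 3
LCM(102, 93) = 9486 / 3
LCM(102, 93) = 3162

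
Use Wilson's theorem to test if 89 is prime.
(88)! mod 89 = 88. Since 88 ≡ -1 (mod 89), 89 is prime.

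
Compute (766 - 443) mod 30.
23

(766 - 443) = 323
323 mod 30 = 23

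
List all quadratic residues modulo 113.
QRs mod 113: {1, 2, 4, 7, 8, 9, 11, 13, 14, 15, 16, 18, 22, 25, 26, 28, 30, 31, 32, 36, 41, 44, 49, 50, 51, 52, 53, 56, 57, 60, 61, 62, 63, 64, 69, 72, 77, 81, 82, 83, 85, 87, 88, 91, 95, 97, 98, 99, 100, 102, 104, 105, 106, 109, 111, 112}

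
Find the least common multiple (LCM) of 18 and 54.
54

First find GCD(18, 54) using the Euclidean algorithm:
18 = 0 × 54 + 18
54 = 3 × 18 + 0
GCD(18, 54) = 18

LCM formula: LCM(a, b) = (a × b) / GCD(a, b)
LCM(18, 54) = (18 × 54) / 18
LCM(18, 54) = 972 / 18
LCM(18, 54) = 54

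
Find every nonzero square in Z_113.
QRs mod 113: {1, 2, 4, 7, 8, 9, 11, 13, 14, 15, 16, 18, 22, 25, 26, 28, 30, 31, 32, 36, 41, 44, 49, 50, 51, 52, 53, 56, 57, 60, 61, 62, 63, 64, 69, 72, 77, 81, 82, 83, 85, 87, 88, 91, 95, 97, 98, 99, 100, 102, 104, 105, 106, 109, 111, 112}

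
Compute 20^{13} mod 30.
20

Using successive squaring:
Binary expansion of 13: 1101
Powers of 20 mod 30 (each is the square of the previous):
  20^1 ≡ 20 (mod 30)
  20^2 ≡ 20² = 400 ≡ 10 (mod 30)
  20^4 ≡ 10² = 100 ≡ 10 (mod 30)
  20^8 ≡ 10² = 100 ≡ 10 (mod 30)
13 = 8 + 4 + 1, so 20^13 = 20^8 × 20^4 × 20^1 ≡ 10 × 10 × 20 (mod 30)
Multiplying step by step:
  10 × 10 = 100 ≡ 10 (mod 30)
  10 × 20 = 200 ≡ 20 (mod 30)
Result: 20^13 ≡ 20 (mod 30)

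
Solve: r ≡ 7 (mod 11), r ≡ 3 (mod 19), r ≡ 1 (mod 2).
M = 11 × 19 × 2 = 418. M₁ = 38, y₁ ≡ 9 (mod 11). M₂ = 22, y₂ ≡ 13 (mod 19). M₃ = 209, y₃ ≡ 1 (mod 2). r = 7×38×9 + 3×22×13 + 1×209×1 ≡ 117 (mod 418)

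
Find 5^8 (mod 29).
8 = 8 (binary 1000). Repeated squaring mod 29: 5^1 ≡ 5; 5^2 ≡ 5² = 25 ≡ 25; 5^4 ≡ 25² = 625 ≡ 16; 5^8 ≡ 16² = 256 ≡ 24. So 5^8 ≡ 24 (mod 29).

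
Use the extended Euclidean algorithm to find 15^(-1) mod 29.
Extended GCD: 15(2) + 29(-1) = 1. So 15^(-1) ≡ 2 ≡ 2 (mod 29). Verify: 15 × 2 = 30 ≡ 1 (mod 29)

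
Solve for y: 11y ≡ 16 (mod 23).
14

Since gcd(11, 23) = 1 divides 16, a solution exists.
Multiply both sides by the inverse of 11 mod 23:
  11^(-1) mod 23 = 21
  x ≡ 21 × 16 ≡ 336 ≡ 14 (mod 23)
Verification: 11 × 14 = 154 = 6 × 23 + 16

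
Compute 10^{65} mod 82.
42

Using successive squaring:
Binary expansion of 65: 1000001
Powers of 10 mod 82 (each is the square of the previous):
  10^1 ≡ 10 (mod 82)
  10^2 ≡ 10² = 100 ≡ 18 (mod 82)
  10^4 ≡ 18² = 324 ≡ 78 (mod 82)
  10^8 ≡ 78² = 6084 ≡ 16 (mod 82)
  10^16 ≡ 16² = 256 ≡ 10 (mod 82)
  10^32 ≡ 10² = 100 ≡ 18 (mod 82)
  10^64 ≡ 18² = 324 ≡ 78 (mod 82)
65 = 64 + 1, so 10^65 = 10^64 × 10^1 ≡ 78 × 10 (mod 82)
Multiplying step by step:
  78 × 10 = 780 ≡ 42 (mod 82)
Result: 10^65 ≡ 42 (mod 82)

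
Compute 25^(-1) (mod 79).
19

Using Extended Euclidean Algorithm:
gcd(25, 79) = 1
Bezout coefficients: 25 × 19 + 79 × -6 = 1
So 25 × 19 ≡ 1 (mod 79)
The inverse is 19 mod 79 = 19
Verification: 25 × 19 = 475 = 6 × 79 + 1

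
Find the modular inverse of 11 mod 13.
11^(-1) ≡ 6 (mod 13). Verification: 11 × 6 = 66 ≡ 1 (mod 13)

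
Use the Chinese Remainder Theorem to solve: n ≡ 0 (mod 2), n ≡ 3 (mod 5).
8

Using the Chinese Remainder Theorem:
M = product of moduli = 10
For equation 1: M_1 = 5, 5 ≡ 1 (mod 2), inverse of 5 mod 2 is 1 (check: 1 × 1 = 1 ≡ 1 (mod 2))
For equation 2: M_2 = 2, 2 ≡ 2 (mod 5), inverse of 2 mod 5 is 3 (check: 2 × 3 = 6 ≡ 1 (mod 5))
Combine: n ≡ Σ r_i×M_i×(M_i⁻¹ mod m_i) = 0×5×1 + 3×2×3 = 0 + 18 = 18
18 mod 10 = 8
n ≡ 8 (mod 10)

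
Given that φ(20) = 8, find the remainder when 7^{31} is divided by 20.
By Euler: 7^{8} ≡ 1 (mod 20) since gcd(7, 20) = 1. 31 = 3×8 + 7. So 7^{31} ≡ 7^{7} ≡ 3 (mod 20)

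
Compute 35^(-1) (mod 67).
23

Using Extended Euclidean Algorithm:
gcd(35, 67) = 1
Bezout coefficients: 35 × 23 + 67 × -12 = 1
So 35 × 23 ≡ 1 (mod 67)
The inverse is 23 mod 67 = 23
Verification: 35 × 23 = 805 = 12 × 67 + 1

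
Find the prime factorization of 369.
3^2 × 41

Divide by primes starting from smallest:
369 ÷ 3 = 123
123 ÷ 3 = 41
41 ÷ 41 = 1

369 = 3^2 × 41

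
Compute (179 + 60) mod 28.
15

(179 + 60) = 239
239 mod 28 = 15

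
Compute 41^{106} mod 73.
37

Using successive squaring:
Binary expansion of 106: 1101010
Powers of 41 mod 73 (each is the square of the previous):
  41^1 ≡ 41 (mod 73)
  41^2 ≡ 41² = 1681 ≡ 2 (mod 73)
  41^4 ≡ 2² = 4 ≡ 4 (mod 73)
  41^8 ≡ 4² = 16 ≡ 16 (mod 73)
  41^16 ≡ 16² = 256 ≡ 37 (mod 73)
  41^32 ≡ 37² = 1369 ≡ 55 (mod 73)
  41^64 ≡ 55² = 3025 ≡ 32 (mod 73)
106 = 64 + 32 + 8 + 2, so 41^106 = 41^64 × 41^32 × 41^8 × 41^2 ≡ 32 × 55 × 16 × 2 (mod 73)
Multiplying step by step:
  32 × 55 = 1760 ≡ 8 (mod 73)
  8 × 16 = 128 ≡ 55 (mod 73)
  55 × 2 = 110 ≡ 37 (mod 73)
Result: 41^106 ≡ 37 (mod 73)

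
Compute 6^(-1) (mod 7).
6

Using Extended Euclidean Algorithm:
gcd(6, 7) = 1
Bezout coefficients: 6 × -1 + 7 × 1 = 1
So 6 × -1 ≡ 1 (mod 7)
The inverse is -1 mod 7 = 6
Verification: 6 × 6 = 36 = 5 × 7 + 1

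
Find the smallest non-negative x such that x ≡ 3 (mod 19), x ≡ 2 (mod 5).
22

Using the Chinese Remainder Theorem:
M = product of moduli = 95
For equation 1: M_1 = 5, 5 ≡ 5 (mod 19), inverse of 5 mod 19 is 4 (check: 5 × 4 = 20 ≡ 1 (mod 19))
For equation 2: M_2 = 19, 19 ≡ 4 (mod 5), inverse of 19 mod 5 is 4 (check: 4 × 4 = 16 ≡ 1 (mod 5))
Combine: x ≡ Σ r_i×M_i×(M_i⁻¹ mod m_i) = 3×5×4 + 2×19×4 = 60 + 152 = 212
212 mod 95 = 22
x ≡ 22 (mod 95)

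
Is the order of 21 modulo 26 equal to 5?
No, the actual order is 4, not 5.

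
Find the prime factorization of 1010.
2 × 5 × 101

Divide by primes starting from smallest:
1010 ÷ 2 = 505
505 ÷ 5 = 101
101 ÷ 101 = 1

1010 = 2 × 5 × 101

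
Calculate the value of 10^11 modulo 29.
Using repeated squaring. 11 = 8 + 2 + 1 (binary 1011). Repeated squaring mod 29: 10^1 ≡ 10; 10^2 ≡ 10² = 100 ≡ 13; 10^4 ≡ 13² = 169 ≡ 24; 10^8 ≡ 24² = 576 ≡ 25. Multiply: 10^11 = 10^8 × 10^2 × 10^1 ≡ 25 × 13 × 10 (mod 29): 25 × 13 = 325 ≡ 6; 6 × 10 = 60 ≡ 2. So 10^11 ≡ 2 (mod 29).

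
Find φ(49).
42

Prime factorization: 49 = 7^2
Using the formula φ(n) = n × Π(1 - 1/p) for each prime factor p:
φ(49) = 49 × (1 - 1/7)
φ(49) = 42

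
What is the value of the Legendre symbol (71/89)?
(71/89) = 71^{44} mod 89 = 1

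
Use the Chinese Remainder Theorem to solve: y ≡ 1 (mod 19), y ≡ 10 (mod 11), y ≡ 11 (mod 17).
2034

Using the Chinese Remainder Theorem:
M = product of moduli = 3553
For equation 1: M_1 = 187, 187 ≡ 16 (mod 19), inverse of 187 mod 19 is 6 (check: 16 × 6 = 96 ≡ 1 (mod 19))
For equation 2: M_2 = 323, 323 ≡ 4 (mod 11), inverse of 323 mod 11 is 3 (check: 4 × 3 = 12 ≡ 1 (mod 11))
For equation 3: M_3 = 209, 209 ≡ 5 (mod 17), inverse of 209 mod 17 is 7 (check: 5 × 7 = 35 ≡ 1 (mod 17))
Combine: y ≡ Σ r_i×M_i×(M_i⁻¹ mod m_i) = 1×187×6 + 10×323×3 + 11×209×7 = 1122 + 9690 + 16093 = 26905
26905 mod 3553 = 2034
y ≡ 2034 (mod 3553)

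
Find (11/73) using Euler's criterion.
(11/73) = 11^{36} mod 73 = -1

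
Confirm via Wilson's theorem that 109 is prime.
(108)! mod 109 = 108. Since this equals -1 (mod 109), Wilson confirms 109 is prime.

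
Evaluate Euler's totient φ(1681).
1640

Prime factorization: 1681 = 41^2
Using the formula φ(n) = n × Π(1 - 1/p) for each prime factor p:
φ(1681) = 1681 × (1 - 1/41)
φ(1681) = 1640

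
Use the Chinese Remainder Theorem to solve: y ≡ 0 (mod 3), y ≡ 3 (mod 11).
M = 3 × 11 = 33. M₁ = 11, y₁ ≡ 2 (mod 3). M₂ = 3, y₂ ≡ 4 (mod 11). y = 0×11×2 + 3×3×4 ≡ 3 (mod 33)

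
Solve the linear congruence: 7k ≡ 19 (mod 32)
21

Since gcd(7, 32) = 1 divides 19, a solution exists.
Multiply both sides by the inverse of 7 mod 32:
  7^(-1) mod 32 = 23
  x ≡ 23 × 19 ≡ 437 ≡ 21 (mod 32)
Verification: 7 × 21 = 147 = 4 × 32 + 19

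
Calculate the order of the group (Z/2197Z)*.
2028

Prime factorization: 2197 = 13^3
Using the formula φ(n) = n × Π(1 - 1/p) for each prime factor p:
φ(2197) = 2197 × (1 - 1/13)
φ(2197) = 2028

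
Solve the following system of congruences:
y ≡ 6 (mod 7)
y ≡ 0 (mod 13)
13

Using the Chinese Remainder Theorem:
M = product of moduli = 91
For equation 1: M_1 = 13, 13 ≡ 6 (mod 7), inverse of 13 mod 7 is 6 (check: 6 × 6 = 36 ≡ 1 (mod 7))
For equation 2: M_2 = 7, 7 ≡ 7 (mod 13), inverse of 7 mod 13 is 2 (check: 7 × 2 = 14 ≡ 1 (mod 13))
Combine: y ≡ Σ r_i×M_i×(M_i⁻¹ mod m_i) = 6×13×6 + 0×7×2 = 468 + 0 = 468
468 mod 91 = 13
y ≡ 13 (mod 91)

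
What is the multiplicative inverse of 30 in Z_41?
26

Using Extended Euclidean Algorithm:
gcd(30, 41) = 1
Bezout coefficients: 30 × -15 + 41 × 11 = 1
So 30 × -15 ≡ 1 (mod 41)
The inverse is -15 mod 41 = 26
Verification: 30 × 26 = 780 = 19 × 41 + 1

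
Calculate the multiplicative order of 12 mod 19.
Powers of 12 mod 19: 12^1≡12, 12^2≡11, 12^3≡18, 12^4≡7, 12^5≡8, 12^6≡1. Order = 6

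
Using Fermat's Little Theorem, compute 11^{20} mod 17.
4

By Fermat's Little Theorem, a^(p-1) ≡ 1 (mod p) for prime p and gcd(a, p) = 1
Here p = 17, so 11^16 ≡ 1 (mod 17)
We can reduce the exponent: 20 mod 16 = 4
So 11^20 ≡ 11^4 (mod 17)
Computing: 11^4 mod 17 = 4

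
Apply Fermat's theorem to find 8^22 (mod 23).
By Fermat's Little Theorem, 8^{22} ≡ 1 (mod 23) since 23 is prime and gcd(8, 23) = 1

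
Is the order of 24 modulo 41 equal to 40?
Yes, ord_41(24) = 40.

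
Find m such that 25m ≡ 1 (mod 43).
25^(-1) ≡ 31 (mod 43). Verification: 25 × 31 = 775 ≡ 1 (mod 43)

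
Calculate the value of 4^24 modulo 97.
Using repeated squaring. 24 = 16 + 8 (binary 11000). Repeated squaring mod 97: 4^1 ≡ 4; 4^2 ≡ 4² = 16 ≡ 16; 4^4 ≡ 16² = 256 ≡ 62; 4^8 ≡ 62² = 3844 ≡ 61; 4^16 ≡ 61² = 3721 ≡ 35. Multiply: 4^24 = 4^16 × 4^8 ≡ 35 × 61 (mod 97): 35 × 61 = 2135 ≡ 1. So 4^24 ≡ 1 (mod 97).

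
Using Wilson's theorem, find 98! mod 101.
(100)! = (98)! × (99) × (100) ≡ -1 (mod 101). So (98)! ≡ -1 × [(100)(99)]^(-1) ≡ 50 (mod 101)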